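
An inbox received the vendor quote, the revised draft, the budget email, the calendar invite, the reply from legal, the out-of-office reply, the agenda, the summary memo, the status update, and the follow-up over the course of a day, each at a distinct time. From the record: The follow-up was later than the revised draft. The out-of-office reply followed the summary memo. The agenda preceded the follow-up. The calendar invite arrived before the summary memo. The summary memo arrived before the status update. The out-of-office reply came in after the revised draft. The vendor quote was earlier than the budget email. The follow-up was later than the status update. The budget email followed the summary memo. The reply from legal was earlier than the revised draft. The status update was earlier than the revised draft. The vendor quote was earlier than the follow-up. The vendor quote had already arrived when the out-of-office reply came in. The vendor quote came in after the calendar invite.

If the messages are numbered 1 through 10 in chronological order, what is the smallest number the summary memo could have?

The calendar invite must come before the summary memo — 1 forced predecessor.
Nothing else is forced ahead of the summary memo, so its earliest slot is position 1 + 1 = 2.

2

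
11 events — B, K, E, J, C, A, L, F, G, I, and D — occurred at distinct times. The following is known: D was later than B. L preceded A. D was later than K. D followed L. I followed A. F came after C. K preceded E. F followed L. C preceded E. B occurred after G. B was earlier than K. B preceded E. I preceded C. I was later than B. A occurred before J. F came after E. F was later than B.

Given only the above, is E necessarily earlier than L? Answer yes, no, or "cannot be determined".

Tracing the constraints gives L → A → I → C → E, so L must come before E.
That means E cannot be before L.

no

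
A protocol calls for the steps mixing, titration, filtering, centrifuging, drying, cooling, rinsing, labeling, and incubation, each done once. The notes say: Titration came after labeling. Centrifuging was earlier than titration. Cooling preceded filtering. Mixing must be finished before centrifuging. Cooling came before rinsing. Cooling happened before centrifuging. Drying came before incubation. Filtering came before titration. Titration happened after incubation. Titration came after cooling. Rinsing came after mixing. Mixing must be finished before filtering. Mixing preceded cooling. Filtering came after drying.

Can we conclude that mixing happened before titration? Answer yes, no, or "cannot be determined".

yes

Chain the constraints: mixing → filtering → titration. Each link is directly stated, so mixing comes before titration.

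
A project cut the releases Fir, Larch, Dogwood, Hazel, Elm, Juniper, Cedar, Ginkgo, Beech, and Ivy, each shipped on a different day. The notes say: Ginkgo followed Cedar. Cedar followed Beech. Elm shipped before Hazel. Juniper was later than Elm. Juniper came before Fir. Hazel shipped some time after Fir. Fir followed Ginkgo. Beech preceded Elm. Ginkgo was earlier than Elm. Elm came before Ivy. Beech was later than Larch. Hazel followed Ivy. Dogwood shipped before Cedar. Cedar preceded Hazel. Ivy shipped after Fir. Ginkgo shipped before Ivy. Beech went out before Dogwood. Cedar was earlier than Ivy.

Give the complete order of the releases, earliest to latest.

Larch, Beech, Dogwood, Cedar, Ginkgo, Elm, Juniper, Fir, Ivy, Hazel

The constraints fix every adjacent pair, so only one ordering works:
Larch → Beech → Dogwood → Cedar → Ginkgo → Elm → Juniper → Fir → Ivy → Hazel.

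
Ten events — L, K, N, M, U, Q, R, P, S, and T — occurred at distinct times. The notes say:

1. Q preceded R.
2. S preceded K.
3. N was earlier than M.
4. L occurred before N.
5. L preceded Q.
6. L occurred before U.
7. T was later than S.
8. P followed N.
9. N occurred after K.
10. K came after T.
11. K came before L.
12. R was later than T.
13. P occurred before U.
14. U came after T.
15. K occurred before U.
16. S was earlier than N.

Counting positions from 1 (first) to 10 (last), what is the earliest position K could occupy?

3

S and T must both come before K — 2 forced predecessors.
Nothing else is forced ahead of K, so its earliest slot is position 2 + 1 = 3.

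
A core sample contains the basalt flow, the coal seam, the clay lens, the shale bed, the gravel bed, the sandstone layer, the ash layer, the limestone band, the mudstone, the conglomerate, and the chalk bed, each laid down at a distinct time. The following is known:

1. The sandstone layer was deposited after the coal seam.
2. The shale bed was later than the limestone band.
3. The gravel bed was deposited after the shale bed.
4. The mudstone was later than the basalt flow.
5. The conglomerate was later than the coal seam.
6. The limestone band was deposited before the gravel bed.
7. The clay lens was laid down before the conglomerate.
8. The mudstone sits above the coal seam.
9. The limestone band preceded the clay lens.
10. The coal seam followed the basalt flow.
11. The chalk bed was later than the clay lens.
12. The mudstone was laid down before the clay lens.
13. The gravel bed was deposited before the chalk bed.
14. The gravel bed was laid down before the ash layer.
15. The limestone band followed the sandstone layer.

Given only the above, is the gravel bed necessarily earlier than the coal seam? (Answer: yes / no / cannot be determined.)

Tracing the constraints gives the coal seam → the sandstone layer → the limestone band → the gravel bed, so the coal seam must come before the gravel bed.
That means the gravel bed cannot be before the coal seam.

no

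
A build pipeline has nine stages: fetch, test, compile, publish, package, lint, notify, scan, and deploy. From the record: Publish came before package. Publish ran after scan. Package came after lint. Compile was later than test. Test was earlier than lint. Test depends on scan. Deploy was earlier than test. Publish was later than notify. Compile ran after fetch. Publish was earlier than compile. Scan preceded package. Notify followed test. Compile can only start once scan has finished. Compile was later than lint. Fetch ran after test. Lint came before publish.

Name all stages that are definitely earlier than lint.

Directly stated before lint: test.
Deploy reaches lint via deploy → test → lint.
Scan reaches lint via scan → test → lint.
No chain forces notify (or any of the others) ahead of lint.

deploy, scan, test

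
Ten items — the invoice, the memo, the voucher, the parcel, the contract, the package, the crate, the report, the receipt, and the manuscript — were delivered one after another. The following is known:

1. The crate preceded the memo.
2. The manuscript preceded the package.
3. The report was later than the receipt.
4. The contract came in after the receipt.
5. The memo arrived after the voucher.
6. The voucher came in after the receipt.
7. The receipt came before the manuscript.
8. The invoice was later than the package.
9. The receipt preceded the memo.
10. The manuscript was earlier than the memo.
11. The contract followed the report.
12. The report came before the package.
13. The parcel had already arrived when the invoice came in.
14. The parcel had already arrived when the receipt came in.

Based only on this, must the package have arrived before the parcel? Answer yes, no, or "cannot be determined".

no

Tracing the constraints gives the parcel → the receipt → the report → the package, so the parcel must come before the package.
That means the package cannot be before the parcel.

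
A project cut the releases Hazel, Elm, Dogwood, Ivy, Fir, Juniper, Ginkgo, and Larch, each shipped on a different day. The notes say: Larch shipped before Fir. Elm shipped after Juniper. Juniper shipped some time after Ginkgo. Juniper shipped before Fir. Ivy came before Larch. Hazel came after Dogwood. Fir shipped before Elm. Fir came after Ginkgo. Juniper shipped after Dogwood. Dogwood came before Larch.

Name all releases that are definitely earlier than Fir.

Directly stated before Fir: Ginkgo, Juniper, and Larch.
Dogwood reaches Fir via Dogwood → Larch → Fir.
Ivy reaches Fir via Ivy → Larch → Fir.
No chain forces Hazel (or any of the others) ahead of Fir.

Dogwood, Ginkgo, Ivy, Juniper, Larch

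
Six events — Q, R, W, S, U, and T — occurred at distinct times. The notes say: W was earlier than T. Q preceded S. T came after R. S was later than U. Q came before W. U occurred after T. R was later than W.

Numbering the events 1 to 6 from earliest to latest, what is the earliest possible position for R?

3

Q and W must both come before R — 2 forced predecessors.
Nothing else is forced ahead of R, so its earliest slot is position 2 + 1 = 3.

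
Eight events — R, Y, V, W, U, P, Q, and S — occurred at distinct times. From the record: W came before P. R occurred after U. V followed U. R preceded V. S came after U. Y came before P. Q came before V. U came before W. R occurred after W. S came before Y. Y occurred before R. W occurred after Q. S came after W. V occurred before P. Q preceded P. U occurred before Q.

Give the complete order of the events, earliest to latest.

The constraints fix every adjacent pair, so only one ordering works:
U → Q → W → S → Y → R → V → P.

U, Q, W, S, Y, R, V, P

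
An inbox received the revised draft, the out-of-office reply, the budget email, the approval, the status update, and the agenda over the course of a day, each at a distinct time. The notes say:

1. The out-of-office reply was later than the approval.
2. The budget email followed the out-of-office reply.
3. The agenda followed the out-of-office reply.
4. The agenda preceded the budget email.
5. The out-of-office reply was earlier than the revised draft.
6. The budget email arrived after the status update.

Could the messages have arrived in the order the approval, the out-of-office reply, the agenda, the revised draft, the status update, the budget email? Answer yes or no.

yes

Check each stated constraint against the proposed order — e.g. the agenda is ahead of the budget email; the out-of-office reply is ahead of the budget email. Every pair is in the required order; nothing is violated.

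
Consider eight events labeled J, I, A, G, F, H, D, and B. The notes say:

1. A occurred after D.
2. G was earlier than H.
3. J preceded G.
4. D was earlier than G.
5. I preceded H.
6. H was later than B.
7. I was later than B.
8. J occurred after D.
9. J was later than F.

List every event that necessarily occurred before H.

B, D, F, G, I, J

Directly stated before H: B, G, and I.
D reaches H via D → G → H.
F reaches H via F → J → G → H.
J reaches H via J → G → H.
No chain forces A ahead of H.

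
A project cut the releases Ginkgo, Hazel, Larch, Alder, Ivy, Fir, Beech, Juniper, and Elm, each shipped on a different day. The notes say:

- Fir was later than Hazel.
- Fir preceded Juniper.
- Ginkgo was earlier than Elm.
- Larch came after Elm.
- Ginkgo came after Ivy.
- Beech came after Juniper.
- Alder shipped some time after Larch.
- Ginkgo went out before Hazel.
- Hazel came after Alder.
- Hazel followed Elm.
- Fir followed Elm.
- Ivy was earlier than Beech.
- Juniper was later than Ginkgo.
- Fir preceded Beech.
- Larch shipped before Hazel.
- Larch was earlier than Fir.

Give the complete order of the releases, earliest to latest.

The constraints fix every adjacent pair, so only one ordering works:
Ivy → Ginkgo → Elm → Larch → Alder → Hazel → Fir → Juniper → Beech.

Ivy, Ginkgo, Elm, Larch, Alder, Hazel, Fir, Juniper, Beech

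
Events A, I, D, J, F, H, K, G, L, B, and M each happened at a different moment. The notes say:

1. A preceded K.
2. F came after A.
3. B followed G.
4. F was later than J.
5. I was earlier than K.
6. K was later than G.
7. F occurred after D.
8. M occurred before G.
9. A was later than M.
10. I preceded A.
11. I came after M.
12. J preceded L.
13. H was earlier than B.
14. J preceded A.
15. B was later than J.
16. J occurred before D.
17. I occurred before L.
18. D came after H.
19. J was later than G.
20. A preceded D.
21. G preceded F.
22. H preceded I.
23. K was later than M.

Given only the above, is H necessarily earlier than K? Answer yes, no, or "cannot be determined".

yes

Chain the constraints: H → I → K. Each link is directly stated, so H comes before K.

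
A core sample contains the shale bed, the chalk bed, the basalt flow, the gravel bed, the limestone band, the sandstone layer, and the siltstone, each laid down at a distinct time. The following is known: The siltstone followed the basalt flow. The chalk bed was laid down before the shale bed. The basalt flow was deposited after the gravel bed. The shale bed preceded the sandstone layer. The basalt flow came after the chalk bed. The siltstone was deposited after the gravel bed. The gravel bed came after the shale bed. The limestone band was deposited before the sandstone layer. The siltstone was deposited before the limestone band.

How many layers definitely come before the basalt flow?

Directly stated before the basalt flow: the chalk bed and the gravel bed.
The shale bed reaches the basalt flow via the shale bed → the gravel bed → the basalt flow.
No chain forces the limestone band (or any of the others) ahead of the basalt flow.
That's the chalk bed, the gravel bed, and the shale bed — 3 in all.

3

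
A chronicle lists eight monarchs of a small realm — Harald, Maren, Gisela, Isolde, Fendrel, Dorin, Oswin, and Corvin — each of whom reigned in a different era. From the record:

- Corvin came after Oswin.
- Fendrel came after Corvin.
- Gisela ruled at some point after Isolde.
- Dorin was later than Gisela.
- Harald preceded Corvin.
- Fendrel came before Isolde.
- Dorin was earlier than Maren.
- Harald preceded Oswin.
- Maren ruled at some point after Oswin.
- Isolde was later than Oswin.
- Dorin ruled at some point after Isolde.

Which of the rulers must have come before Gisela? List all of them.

Directly stated before Gisela: Isolde.
Corvin reaches Gisela via Corvin → Fendrel → Isolde → Gisela.
Fendrel reaches Gisela via Fendrel → Isolde → Gisela.
Harald reaches Gisela via Harald → Oswin → Isolde → Gisela.
Likewise Oswin reaches Gisela by chaining the stated constraints.

Corvin, Fendrel, Harald, Isolde, Oswin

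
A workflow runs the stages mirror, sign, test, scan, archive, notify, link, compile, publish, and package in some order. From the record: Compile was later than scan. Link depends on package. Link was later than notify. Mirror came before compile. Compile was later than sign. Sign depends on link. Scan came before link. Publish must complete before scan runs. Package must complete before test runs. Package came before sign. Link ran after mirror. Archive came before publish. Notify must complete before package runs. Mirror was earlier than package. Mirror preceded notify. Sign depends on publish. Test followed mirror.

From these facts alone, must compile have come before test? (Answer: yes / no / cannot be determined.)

No chain of stated constraints runs from compile to test, and none runs from test to compile either.
So the relative order of compile and test is not fixed by the given facts.

cannot be determined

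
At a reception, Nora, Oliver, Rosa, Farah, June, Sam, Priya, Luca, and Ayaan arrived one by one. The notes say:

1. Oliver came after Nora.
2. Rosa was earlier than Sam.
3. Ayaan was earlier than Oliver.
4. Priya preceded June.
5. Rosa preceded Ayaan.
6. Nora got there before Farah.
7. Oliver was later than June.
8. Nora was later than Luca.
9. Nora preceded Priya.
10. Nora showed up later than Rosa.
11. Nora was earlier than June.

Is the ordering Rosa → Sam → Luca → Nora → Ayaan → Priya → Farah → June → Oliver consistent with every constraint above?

yes

Check each stated constraint against the proposed order — e.g. Rosa is ahead of Ayaan; Nora is ahead of Oliver. Every pair is in the required order; nothing is violated.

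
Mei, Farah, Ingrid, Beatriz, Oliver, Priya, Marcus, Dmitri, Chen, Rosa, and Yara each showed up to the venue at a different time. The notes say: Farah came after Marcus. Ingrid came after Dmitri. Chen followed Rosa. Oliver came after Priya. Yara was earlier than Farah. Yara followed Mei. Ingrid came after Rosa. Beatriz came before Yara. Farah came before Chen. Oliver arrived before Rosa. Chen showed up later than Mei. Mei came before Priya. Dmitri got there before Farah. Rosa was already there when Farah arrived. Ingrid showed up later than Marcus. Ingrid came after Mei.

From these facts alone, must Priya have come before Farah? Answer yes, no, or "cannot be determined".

yes

Chain the constraints: Priya → Oliver → Rosa → Farah. Each link is directly stated, so Priya comes before Farah.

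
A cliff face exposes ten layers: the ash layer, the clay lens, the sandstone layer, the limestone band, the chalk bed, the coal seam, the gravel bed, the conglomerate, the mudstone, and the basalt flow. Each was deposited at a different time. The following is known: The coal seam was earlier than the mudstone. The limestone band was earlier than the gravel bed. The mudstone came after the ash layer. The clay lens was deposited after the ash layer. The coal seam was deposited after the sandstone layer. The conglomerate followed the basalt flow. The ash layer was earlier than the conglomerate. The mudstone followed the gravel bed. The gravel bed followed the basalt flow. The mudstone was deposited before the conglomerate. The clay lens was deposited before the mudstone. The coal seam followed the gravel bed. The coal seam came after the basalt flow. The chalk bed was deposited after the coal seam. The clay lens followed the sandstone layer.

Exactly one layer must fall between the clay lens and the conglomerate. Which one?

the mudstone

Tracing the constraints gives the clay lens → the mudstone → the conglomerate, so the mudstone sits after the clay lens and before the conglomerate.
No other layer is forced both after the clay lens and before the conglomerate.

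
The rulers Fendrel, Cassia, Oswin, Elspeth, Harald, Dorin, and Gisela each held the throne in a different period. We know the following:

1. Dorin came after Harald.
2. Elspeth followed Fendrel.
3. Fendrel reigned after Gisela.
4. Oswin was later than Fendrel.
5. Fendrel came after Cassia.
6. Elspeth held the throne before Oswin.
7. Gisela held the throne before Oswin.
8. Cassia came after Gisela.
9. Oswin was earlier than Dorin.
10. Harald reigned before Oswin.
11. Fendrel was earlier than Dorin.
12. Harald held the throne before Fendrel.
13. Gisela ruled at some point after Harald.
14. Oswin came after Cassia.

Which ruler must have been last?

Dorin

Every other ruler has a chain of constraints placing them before Dorin, so Dorin is last.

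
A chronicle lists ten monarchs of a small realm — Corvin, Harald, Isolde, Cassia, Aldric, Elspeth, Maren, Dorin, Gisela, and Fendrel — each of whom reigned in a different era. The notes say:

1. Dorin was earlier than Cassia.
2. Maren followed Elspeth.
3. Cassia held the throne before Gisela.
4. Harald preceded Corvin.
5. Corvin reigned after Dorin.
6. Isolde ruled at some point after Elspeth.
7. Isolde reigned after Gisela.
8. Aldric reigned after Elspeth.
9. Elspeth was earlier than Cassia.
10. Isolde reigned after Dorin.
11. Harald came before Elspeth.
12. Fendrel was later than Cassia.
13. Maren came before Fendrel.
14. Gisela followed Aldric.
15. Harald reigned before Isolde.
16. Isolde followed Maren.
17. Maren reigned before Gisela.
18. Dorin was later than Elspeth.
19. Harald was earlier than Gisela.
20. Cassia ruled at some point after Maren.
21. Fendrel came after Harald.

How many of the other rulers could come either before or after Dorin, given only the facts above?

Forced before Dorin: Elspeth and Harald; forced after Dorin: Cassia, Corvin, Fendrel, Gisela, and Isolde.
That leaves Aldric and Maren with no forced order relative to Dorin — 2.

2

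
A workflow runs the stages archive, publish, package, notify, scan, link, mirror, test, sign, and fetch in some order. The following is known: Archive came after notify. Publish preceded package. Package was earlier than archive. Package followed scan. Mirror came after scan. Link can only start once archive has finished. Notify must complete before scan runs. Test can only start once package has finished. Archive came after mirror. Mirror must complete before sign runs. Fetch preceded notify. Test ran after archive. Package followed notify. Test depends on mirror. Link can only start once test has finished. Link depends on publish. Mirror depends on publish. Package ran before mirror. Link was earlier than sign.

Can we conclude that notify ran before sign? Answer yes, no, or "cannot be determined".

yes

Chain the constraints: notify → package → mirror → sign. Each link is directly stated, so notify comes before sign.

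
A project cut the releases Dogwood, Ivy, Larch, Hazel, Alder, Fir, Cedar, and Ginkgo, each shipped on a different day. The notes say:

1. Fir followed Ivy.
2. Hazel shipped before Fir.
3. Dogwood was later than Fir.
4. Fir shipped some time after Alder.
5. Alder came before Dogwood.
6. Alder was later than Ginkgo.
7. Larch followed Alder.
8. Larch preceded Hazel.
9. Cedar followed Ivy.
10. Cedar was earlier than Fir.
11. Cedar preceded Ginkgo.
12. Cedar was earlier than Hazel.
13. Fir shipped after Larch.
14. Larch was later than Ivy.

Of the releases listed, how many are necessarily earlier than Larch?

Directly stated before Larch: Alder and Ivy.
Cedar reaches Larch via Cedar → Ginkgo → Alder → Larch.
Ginkgo reaches Larch via Ginkgo → Alder → Larch.
No chain forces Hazel (or any of the others) ahead of Larch.
That's Alder, Cedar, Ginkgo, and Ivy — 4 in all.

4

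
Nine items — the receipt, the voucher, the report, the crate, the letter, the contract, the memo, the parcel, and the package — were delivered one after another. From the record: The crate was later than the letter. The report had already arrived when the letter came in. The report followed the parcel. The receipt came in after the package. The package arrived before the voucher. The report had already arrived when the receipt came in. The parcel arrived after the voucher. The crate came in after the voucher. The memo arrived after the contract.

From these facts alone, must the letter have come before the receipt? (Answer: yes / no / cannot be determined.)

cannot be determined

No chain of stated constraints runs from the letter to the receipt, and none runs from the receipt to the letter either.
So the relative order of the letter and the receipt is not fixed by the given facts.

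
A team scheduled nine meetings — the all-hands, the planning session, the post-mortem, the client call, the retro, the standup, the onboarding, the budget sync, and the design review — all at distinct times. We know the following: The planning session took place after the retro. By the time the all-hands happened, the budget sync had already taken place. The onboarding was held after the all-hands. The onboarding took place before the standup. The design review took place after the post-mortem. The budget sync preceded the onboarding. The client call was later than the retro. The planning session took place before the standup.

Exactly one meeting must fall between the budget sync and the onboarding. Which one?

Tracing the constraints gives the budget sync → the all-hands → the onboarding, so the all-hands sits after the budget sync and before the onboarding.
No other meeting is forced both after the budget sync and before the onboarding.

the all-hands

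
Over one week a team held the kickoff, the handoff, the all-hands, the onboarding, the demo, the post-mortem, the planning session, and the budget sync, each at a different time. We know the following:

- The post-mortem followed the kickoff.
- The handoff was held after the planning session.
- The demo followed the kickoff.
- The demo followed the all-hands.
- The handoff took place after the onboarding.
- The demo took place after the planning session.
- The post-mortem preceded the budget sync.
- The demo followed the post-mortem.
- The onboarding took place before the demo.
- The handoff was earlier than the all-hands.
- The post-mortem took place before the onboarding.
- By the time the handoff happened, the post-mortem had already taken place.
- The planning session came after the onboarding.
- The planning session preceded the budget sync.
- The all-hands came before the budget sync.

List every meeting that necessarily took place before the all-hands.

Directly stated before the all-hands: the handoff.
The kickoff reaches the all-hands via the kickoff → the post-mortem → the handoff → the all-hands.
The onboarding reaches the all-hands via the onboarding → the handoff → the all-hands.
The planning session reaches the all-hands via the planning session → the handoff → the all-hands.
Likewise the post-mortem reaches the all-hands by chaining the stated constraints.

the handoff, the kickoff, the onboarding, the planning session, the post-mortem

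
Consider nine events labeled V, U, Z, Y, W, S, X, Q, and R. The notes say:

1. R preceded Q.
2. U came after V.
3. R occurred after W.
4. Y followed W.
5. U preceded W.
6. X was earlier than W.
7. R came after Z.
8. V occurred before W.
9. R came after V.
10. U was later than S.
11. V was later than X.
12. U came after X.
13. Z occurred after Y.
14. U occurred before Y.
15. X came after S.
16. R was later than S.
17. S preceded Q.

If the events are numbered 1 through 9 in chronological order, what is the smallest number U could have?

S, V, and X must all come before U — 3 forced predecessors.
Nothing else is forced ahead of U, so its earliest slot is position 3 + 1 = 4.

4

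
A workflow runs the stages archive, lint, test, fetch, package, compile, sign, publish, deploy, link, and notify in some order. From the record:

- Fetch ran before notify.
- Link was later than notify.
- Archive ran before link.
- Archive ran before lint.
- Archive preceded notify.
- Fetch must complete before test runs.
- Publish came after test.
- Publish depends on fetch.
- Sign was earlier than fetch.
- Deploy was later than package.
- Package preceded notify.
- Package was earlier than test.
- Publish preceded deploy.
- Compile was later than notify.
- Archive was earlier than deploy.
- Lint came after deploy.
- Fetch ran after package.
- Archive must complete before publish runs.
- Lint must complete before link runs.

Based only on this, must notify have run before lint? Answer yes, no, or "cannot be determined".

cannot be determined

No chain of stated constraints runs from notify to lint, and none runs from lint to notify either.
So the relative order of notify and lint is not fixed by the given facts.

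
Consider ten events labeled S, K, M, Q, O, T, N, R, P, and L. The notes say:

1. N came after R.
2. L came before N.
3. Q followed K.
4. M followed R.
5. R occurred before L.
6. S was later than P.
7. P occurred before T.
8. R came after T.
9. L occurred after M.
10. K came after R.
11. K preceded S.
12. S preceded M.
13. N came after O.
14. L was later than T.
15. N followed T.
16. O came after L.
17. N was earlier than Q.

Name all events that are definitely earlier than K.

Directly stated before K: R.
P reaches K via P → T → R → K.
T reaches K via T → R → K.

P, R, T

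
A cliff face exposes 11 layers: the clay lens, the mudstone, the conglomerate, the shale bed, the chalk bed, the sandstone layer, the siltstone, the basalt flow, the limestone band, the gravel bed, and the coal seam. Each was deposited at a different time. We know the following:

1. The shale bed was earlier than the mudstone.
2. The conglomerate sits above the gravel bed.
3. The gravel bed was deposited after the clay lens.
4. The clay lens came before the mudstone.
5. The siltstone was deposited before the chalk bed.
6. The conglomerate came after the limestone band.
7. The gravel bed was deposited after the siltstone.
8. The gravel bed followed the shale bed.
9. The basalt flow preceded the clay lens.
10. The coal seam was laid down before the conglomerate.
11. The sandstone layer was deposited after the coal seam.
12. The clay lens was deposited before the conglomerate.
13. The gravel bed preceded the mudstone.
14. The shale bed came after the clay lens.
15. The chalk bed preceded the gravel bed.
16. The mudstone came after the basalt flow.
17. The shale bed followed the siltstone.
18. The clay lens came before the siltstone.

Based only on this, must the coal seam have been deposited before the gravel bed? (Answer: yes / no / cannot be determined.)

No chain of stated constraints runs from the coal seam to the gravel bed, and none runs from the gravel bed to the coal seam either.
So the relative order of the coal seam and the gravel bed is not fixed by the given facts.

cannot be determined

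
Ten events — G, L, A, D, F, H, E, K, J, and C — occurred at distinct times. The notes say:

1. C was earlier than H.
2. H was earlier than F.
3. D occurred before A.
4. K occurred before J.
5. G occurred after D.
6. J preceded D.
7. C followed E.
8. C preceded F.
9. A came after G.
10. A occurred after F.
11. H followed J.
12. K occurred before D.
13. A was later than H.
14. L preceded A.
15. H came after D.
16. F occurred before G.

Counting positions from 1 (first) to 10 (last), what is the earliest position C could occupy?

2

E must come before C — 1 forced predecessor.
Nothing else is forced ahead of C, so its earliest slot is position 1 + 1 = 2.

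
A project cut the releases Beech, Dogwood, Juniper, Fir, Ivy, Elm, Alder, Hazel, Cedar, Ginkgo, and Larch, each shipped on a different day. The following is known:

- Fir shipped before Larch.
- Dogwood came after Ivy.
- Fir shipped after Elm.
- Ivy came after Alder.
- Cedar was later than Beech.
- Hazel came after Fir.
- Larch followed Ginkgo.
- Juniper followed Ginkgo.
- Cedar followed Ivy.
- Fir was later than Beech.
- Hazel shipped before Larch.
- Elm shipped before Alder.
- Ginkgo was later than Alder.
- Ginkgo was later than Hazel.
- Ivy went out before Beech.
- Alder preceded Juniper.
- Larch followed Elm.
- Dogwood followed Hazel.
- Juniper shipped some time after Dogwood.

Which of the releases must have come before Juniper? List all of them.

Alder, Beech, Dogwood, Elm, Fir, Ginkgo, Hazel, Ivy

Directly stated before Juniper: Alder, Dogwood, and Ginkgo.
Beech reaches Juniper via Beech → Fir → Hazel → Dogwood → Juniper.
Elm reaches Juniper via Elm → Alder → Juniper.
Fir reaches Juniper via Fir → Hazel → Dogwood → Juniper.
Likewise Hazel and Ivy each reach Juniper by chaining the stated constraints.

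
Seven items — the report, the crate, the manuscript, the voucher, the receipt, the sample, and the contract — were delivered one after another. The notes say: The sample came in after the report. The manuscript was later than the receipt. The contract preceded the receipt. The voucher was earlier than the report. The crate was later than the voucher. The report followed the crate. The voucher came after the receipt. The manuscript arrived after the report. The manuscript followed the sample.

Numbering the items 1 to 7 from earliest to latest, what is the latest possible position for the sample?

The sample must come before the manuscript — 1 item forced after it.
Everything else can be placed before the sample in some valid order, so the sample can sit as late as position 7 − 1 = 6.

6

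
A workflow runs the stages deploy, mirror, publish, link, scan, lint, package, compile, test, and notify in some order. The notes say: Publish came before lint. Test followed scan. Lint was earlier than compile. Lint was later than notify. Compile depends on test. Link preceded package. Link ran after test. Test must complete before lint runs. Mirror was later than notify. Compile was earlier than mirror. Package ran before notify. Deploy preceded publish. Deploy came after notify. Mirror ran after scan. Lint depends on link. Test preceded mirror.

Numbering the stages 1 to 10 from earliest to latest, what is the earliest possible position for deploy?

6

Link, notify, package, scan, and test must all come before deploy — 5 forced predecessors.
Nothing else is forced ahead of deploy, so its earliest slot is position 5 + 1 = 6.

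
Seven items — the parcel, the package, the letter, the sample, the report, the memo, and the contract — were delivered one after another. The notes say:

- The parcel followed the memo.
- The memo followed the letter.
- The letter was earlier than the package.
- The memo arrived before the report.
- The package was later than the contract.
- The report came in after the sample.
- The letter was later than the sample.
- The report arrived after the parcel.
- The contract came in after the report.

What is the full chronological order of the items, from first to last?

The constraints fix every adjacent pair, so only one ordering works:
the sample → the letter → the memo → the parcel → the report → the contract → the package.

the sample, the letter, the memo, the parcel, the report, the contract, the package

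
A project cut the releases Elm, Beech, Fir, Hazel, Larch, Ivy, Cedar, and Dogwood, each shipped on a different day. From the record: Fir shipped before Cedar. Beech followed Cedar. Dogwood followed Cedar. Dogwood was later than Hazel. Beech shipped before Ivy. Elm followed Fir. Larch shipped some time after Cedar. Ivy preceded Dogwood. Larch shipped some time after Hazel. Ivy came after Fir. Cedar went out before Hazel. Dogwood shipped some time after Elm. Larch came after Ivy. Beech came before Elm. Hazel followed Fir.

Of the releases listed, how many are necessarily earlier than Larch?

5

Directly stated before Larch: Cedar, Hazel, and Ivy.
Beech reaches Larch via Beech → Ivy → Larch.
Fir reaches Larch via Fir → Cedar → Larch.
That's Beech, Cedar, Fir, Hazel, and Ivy — 5 in all.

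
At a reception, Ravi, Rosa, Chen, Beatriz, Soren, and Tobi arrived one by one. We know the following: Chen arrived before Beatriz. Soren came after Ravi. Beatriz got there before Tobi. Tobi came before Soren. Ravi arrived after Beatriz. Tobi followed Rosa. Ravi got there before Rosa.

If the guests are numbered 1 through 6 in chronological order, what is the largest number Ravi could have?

3

Ravi must come before Rosa, Soren, and Tobi — 3 guests forced after them.
Everything else can be placed before Ravi in some valid order, so Ravi can sit as late as position 6 − 3 = 3.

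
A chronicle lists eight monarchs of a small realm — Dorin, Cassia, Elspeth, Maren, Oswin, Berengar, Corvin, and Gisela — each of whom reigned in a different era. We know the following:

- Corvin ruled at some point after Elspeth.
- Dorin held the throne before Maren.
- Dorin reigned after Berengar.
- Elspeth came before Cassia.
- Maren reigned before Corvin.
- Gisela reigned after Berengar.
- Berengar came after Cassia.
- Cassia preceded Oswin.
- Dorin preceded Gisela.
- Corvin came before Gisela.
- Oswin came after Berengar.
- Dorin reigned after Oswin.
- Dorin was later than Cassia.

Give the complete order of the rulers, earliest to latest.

Elspeth, Cassia, Berengar, Oswin, Dorin, Maren, Corvin, Gisela

The constraints fix every adjacent pair, so only one ordering works:
Elspeth → Cassia → Berengar → Oswin → Dorin → Maren → Corvin → Gisela.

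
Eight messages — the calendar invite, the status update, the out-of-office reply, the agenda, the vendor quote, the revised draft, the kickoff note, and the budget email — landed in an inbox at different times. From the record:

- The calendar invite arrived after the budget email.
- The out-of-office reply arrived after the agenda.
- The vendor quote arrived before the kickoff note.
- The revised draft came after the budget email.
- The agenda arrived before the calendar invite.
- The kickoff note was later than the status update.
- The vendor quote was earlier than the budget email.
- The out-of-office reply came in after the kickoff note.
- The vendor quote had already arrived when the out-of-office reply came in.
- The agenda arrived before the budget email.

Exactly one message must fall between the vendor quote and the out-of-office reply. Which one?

the kickoff note

Tracing the constraints gives the vendor quote → the kickoff note → the out-of-office reply, so the kickoff note sits after the vendor quote and before the out-of-office reply.
No other message is forced both after the vendor quote and before the out-of-office reply.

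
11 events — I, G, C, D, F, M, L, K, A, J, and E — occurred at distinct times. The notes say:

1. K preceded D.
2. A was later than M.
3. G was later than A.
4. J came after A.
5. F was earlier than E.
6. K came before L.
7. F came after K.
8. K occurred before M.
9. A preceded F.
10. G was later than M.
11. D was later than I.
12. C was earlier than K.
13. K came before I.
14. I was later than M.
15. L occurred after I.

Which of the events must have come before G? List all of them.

Directly stated before G: A and M.
C reaches G via C → K → M → G.
K reaches G via K → M → G.

A, C, K, M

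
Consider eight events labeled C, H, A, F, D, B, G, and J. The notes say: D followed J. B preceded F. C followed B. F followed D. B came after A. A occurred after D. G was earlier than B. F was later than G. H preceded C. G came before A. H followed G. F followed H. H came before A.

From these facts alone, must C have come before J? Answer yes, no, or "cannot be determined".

no

Tracing the constraints gives J → D → A → B → C, so J must come before C.
That means C cannot be before J.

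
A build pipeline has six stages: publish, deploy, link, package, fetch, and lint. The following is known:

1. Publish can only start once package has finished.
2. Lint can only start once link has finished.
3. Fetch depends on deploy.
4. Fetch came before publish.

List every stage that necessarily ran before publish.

deploy, fetch, package

Directly stated before publish: fetch and package.
Deploy reaches publish via deploy → fetch → publish.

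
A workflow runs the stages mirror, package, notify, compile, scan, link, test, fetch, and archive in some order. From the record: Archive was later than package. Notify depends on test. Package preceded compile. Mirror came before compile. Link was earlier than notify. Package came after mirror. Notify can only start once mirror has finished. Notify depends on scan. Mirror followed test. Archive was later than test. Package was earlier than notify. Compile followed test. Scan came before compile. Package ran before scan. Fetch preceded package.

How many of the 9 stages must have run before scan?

4

Directly stated before scan: package.
Fetch reaches scan via fetch → package → scan.
Mirror reaches scan via mirror → package → scan.
Test reaches scan via test → mirror → package → scan.
No chain forces link (or any of the others) ahead of scan.
That's fetch, mirror, package, and test — 4 in all.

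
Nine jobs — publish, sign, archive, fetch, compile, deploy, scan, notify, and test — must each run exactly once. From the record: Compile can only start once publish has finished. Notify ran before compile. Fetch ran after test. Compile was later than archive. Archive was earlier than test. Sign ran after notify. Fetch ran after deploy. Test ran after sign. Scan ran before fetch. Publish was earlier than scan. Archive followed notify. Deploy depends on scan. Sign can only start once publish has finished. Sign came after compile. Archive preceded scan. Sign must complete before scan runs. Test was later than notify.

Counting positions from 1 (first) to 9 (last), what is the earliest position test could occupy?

Archive, compile, notify, publish, and sign must all come before test — 5 forced predecessors.
Nothing else is forced ahead of test, so its earliest slot is position 5 + 1 = 6.

6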